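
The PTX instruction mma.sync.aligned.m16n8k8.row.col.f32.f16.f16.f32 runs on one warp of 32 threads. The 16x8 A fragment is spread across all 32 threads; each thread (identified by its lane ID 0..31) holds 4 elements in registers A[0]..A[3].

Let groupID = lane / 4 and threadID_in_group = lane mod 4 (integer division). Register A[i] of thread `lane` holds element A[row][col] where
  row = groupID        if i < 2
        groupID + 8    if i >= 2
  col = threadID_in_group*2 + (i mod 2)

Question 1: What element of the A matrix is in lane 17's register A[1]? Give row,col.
lane 17: gid=4 (17/4), tid=1 (17%4)
i=1: r=4+0=4, c=1*2+1=3

4,3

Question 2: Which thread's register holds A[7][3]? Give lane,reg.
29,1

r:7=>grp=7,rB=0  c:3=>tig=1,lo=1
L=7*4+1=29  i=0*2+1=1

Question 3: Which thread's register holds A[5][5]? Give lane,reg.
r=5->g=5,rb=0  c=5->t=2,b0=1
L=5*4+2=22  i=0*2+1=1

22,1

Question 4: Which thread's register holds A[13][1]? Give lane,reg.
r=13⇒gr=5,Rb=1  c=1⇒th=0,odd=1
L=5*4+0=20  i=1*2+1=3

20,3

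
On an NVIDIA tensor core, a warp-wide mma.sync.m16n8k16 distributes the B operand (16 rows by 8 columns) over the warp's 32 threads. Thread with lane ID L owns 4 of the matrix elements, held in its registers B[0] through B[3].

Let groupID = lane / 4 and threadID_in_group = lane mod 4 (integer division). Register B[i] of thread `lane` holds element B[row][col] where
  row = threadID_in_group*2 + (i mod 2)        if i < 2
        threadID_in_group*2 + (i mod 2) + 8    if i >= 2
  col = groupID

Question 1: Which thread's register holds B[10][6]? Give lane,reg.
25,2

c=6→G=6  r=10→rhi=1,T=1,p=0
L=6*4+1=25  i=1*2+0=2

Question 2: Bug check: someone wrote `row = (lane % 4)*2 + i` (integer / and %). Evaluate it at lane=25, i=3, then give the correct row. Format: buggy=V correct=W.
buggy=5 correct=11

`(lane % 4)*2 + i`[25,3]=>5
L=25=>grp=25>>2=6, tig=25&3=1
[3]=>row 1·2+1+8=11  col grp=6
row: 5 vs 11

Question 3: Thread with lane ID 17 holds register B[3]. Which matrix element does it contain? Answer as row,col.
11,4

17: G=4,T=1
[3] (1*2+1+8,4) = (11,4)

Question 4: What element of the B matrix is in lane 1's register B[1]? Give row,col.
3,0

1: grp=0,tig=1
[1] (1*2+1+0,0) = (3,0)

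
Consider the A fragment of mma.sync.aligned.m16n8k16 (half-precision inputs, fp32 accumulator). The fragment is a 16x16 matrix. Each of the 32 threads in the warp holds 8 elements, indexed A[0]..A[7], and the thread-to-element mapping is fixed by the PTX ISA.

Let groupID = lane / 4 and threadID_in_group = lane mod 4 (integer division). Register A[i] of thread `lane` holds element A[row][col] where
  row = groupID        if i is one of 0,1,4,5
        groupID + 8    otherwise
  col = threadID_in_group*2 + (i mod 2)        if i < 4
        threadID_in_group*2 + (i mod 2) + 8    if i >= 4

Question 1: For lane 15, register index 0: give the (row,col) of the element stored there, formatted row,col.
3,6

15: G=3,T=3
[0] (3+0,3*2+0+0) = (3,6)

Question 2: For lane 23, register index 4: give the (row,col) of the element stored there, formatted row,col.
L=23⇒gr=23>>2=5, th=23&3=3
[4]⇒row 5+0=5  col 3·2+0+8=14

5,14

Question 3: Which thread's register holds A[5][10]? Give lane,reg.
r=5→G=5,rhi=0  c=10→chi=1,T=1,p=0
L=5*4+1=21  i=1*4+0*2+0=4

21,4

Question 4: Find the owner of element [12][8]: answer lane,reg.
r: 12->gid=4,r8=1  c: 8->c8=1,tid=0,i&1=0
L=4*4+0=16  i=1*4+1*2+0=6

16,6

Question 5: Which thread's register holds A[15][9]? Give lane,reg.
28,7

r=15⇒gr=7,Rb=1  c=9⇒Cb=1,th=0,odd=1
L=7*4+0=28  i=1*4+1*2+1=7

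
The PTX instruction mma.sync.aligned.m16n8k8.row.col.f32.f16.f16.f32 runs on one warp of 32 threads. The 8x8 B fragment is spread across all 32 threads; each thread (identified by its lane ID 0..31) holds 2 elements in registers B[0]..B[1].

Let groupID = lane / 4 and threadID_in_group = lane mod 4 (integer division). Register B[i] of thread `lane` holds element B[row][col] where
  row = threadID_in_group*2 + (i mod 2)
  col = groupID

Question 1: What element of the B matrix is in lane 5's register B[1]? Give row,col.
3,1

lane 5: gid=1 (5/4), tid=1 (5%4)
i=1: r=1*2+1=3, c=gid=1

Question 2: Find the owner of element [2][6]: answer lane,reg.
c=6→G=6  r=2→T=1,p=0
L=6*4+1=25  i=0=0

25,0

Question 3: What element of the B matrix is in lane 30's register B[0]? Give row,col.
4,7

L=30->gid=30>>2=7, tid=30&3=2
[0]->row 2·2+0=4  col gid=7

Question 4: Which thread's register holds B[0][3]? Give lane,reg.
c=3→G=3  r=0→T=0,p=0
L=3*4+0=12  i=0=0

12,0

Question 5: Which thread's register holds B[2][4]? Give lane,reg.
c: 4->gid=4  r: 2->tid=1,i&1=0
L=4*4+1=17  i=0=0

17,0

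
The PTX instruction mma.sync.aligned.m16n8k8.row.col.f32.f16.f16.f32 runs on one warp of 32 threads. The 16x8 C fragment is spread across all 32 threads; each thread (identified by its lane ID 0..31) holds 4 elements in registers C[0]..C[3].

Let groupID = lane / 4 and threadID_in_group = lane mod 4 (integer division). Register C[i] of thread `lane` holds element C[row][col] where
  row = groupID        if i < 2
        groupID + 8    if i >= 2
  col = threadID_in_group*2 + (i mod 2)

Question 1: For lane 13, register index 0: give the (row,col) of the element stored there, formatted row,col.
13: gr=3,th=1
[0] (3+0,1*2+0) = (3,2)

3,2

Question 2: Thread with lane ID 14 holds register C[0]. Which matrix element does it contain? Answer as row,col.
3,4

lane 14: g=3 (14/4), t=2 (14%4)
i=0: r=3+0=3, c=2*2+0=4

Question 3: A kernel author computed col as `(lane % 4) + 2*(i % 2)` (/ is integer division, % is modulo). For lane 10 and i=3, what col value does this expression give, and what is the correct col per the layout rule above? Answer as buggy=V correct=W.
buggy=4 correct=5

`(lane % 4) + 2*(i % 2)`[10,3]⇒4
10: gr=2,th=2
[3] (2+8,2*2+1) = (10,5)
col: 4 vs 5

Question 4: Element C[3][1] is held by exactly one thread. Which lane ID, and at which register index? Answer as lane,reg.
r=3->g=3,rb=0  c=1->t=0,b0=1
L=3*4+0=12  i=0*2+1=1

12,1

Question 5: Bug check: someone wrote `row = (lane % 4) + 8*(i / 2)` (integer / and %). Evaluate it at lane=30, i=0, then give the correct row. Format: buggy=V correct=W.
`(lane % 4) + 8*(i / 2)`[30,0]→2
lane 30→30/4=7, 30 mod 4=2
i=0  r:7+0→7  c:2·2+0→4
row: 2 vs 7

buggy=2 correct=7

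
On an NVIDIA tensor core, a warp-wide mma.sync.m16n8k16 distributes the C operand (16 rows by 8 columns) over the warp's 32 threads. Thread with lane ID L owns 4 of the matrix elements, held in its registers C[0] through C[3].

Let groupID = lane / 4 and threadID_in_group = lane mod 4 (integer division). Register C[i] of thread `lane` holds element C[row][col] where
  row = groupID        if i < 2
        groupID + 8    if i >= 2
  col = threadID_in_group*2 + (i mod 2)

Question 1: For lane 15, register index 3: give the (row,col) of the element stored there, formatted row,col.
11,7

lane 15: gid=3 (15/4), tid=3 (15%4)
i=3: r=3+8=11, c=3*2+1=7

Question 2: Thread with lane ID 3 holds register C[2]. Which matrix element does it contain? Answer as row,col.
8,6

lane 3→3/4=0, 3 mod 4=3
i=2  r:0+8→8  c:2·3+0→6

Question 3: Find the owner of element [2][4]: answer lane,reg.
r: 2->gid=2,r8=0  c: 4->tid=2,i&1=0
L=2*4+2=10  i=0*2+0=0

10,0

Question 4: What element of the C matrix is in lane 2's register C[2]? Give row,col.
lane 2->2/4=0, 2 mod 4=2
i=2  r:0+8->8  c:2·2+0->4

8,4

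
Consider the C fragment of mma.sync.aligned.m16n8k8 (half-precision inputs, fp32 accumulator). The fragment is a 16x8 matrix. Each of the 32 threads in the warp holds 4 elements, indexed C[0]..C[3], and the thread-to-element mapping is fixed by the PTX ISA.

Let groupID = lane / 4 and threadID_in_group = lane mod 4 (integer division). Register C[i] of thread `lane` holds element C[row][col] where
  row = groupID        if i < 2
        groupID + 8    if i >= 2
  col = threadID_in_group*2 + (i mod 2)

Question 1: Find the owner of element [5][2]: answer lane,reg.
21,0

r: 5->gid=5,r8=0  c: 2->tid=1,i&1=0
L=5*4+1=21  i=0*2+0=0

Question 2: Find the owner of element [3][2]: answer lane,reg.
13,0

r=3→G=3,rhi=0  c=2→T=1,p=0
L=3*4+1=13  i=0*2+0=0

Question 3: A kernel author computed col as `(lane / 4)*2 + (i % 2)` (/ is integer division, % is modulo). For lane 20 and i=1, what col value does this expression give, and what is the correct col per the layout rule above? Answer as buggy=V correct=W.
buggy=11 correct=1

`(lane / 4)*2 + (i % 2)`[20,1]->11
20: g=5,t=0
[1] (5+0,0*2+1) = (5,1)
col: 11 vs 1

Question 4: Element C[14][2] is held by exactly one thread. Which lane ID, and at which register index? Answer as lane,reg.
25,2

r:14=>grp=6,rB=1  c:2=>tig=1,lo=0
L=6*4+1=25  i=1*2+0=2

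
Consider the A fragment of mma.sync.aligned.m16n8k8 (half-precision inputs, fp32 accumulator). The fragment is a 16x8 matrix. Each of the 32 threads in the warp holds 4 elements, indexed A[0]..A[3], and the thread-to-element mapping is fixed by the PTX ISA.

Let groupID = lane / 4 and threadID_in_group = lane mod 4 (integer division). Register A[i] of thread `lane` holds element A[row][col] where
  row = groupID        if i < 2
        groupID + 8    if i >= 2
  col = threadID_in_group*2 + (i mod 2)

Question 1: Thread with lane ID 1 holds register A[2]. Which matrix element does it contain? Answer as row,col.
8,2

lane 1: g=0 (1/4), t=1 (1%4)
i=2: r=0+8=8, c=1*2+0=2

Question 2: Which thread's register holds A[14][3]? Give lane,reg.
25,3

r=14⇒gr=6,Rb=1  c=3⇒th=1,odd=1
L=6*4+1=25  i=1*2+1=3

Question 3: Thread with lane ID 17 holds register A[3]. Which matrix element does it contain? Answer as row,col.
lane 17: gid=4 (17/4), tid=1 (17%4)
i=3: r=4+8=12, c=1*2+1=3

12,3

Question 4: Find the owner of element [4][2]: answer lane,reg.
r=4→G=4,rhi=0  c=2→T=1,p=0
L=4*4+1=17  i=0*2+0=0

17,0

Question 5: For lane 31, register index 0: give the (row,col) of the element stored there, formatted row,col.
L=31=>grp=31>>2=7, tig=31&3=3
[0]=>row 7+0=7  col 3·2+0=6

7,6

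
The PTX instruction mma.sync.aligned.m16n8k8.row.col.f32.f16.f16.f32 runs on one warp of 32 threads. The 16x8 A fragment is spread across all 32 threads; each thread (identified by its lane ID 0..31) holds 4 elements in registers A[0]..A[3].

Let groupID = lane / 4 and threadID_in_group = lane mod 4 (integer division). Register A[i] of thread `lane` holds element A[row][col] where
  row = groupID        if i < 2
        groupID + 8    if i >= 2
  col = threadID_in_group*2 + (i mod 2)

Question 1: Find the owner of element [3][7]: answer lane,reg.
r=3→G=3,rhi=0  c=7→T=3,p=1
L=3*4+3=15  i=0*2+1=1

15,1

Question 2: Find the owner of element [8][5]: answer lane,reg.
r:8=>grp=0,rB=1  c:5=>tig=2,lo=1
L=0*4+2=2  i=1*2+1=3

2,3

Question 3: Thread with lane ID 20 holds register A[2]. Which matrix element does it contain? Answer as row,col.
20: gid=5,tid=0
[2] (5+8,0*2+0) = (13,0)

13,0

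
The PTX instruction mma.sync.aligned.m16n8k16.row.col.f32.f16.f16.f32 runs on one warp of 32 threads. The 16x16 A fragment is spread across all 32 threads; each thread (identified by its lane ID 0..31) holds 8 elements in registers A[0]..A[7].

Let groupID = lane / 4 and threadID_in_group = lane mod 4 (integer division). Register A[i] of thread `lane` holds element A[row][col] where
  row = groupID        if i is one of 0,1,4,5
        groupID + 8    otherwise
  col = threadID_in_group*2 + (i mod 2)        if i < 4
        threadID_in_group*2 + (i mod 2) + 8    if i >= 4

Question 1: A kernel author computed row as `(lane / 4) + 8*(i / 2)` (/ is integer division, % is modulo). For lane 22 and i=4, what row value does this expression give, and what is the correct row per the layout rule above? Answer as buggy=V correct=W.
buggy=21 correct=5

`(lane / 4) + 8*(i / 2)`[22,4]->21
L=22->g=22>>2=5, t=22&3=2
[4]->row 5+0=5  col 2·2+0+8=12
row: 21 vs 5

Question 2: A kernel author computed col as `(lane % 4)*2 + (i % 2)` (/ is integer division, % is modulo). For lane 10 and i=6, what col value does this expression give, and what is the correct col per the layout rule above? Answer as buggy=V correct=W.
`(lane % 4)*2 + (i % 2)`[10,6]⇒4
L=10⇒gr=10>>2=2, th=10&3=2
[6]⇒row 2+8=10  col 2·2+0+8=12
col: 4 vs 12

buggy=4 correct=12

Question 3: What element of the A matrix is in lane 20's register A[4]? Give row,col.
lane 20: G=5 (20/4), T=0 (20%4)
i=4: r=5+0=5, c=0*2+0+8=8

5,8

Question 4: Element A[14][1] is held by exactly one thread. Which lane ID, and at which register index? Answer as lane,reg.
r=14->g=6,rb=1  c=1->cb=0,t=0,b0=1
L=6*4+0=24  i=0*4+1*2+1=3

24,3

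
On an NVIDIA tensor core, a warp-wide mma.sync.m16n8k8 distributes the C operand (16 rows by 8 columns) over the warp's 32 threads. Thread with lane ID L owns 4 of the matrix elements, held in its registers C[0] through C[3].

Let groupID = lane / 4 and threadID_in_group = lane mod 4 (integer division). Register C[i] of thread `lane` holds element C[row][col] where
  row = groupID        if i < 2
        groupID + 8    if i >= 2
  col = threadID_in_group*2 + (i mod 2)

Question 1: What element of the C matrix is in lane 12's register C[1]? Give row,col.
L=12->g=12>>2=3, t=12&3=0
[1]->row 3+0=3  col 0·2+1=1

3,1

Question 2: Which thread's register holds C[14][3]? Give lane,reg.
25,3

r:14=>grp=6,rB=1  c:3=>tig=1,lo=1
L=6*4+1=25  i=1*2+1=3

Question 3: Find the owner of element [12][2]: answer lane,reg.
r=12⇒gr=4,Rb=1  c=2⇒th=1,odd=0
L=4*4+1=17  i=1*2+0=2

17,2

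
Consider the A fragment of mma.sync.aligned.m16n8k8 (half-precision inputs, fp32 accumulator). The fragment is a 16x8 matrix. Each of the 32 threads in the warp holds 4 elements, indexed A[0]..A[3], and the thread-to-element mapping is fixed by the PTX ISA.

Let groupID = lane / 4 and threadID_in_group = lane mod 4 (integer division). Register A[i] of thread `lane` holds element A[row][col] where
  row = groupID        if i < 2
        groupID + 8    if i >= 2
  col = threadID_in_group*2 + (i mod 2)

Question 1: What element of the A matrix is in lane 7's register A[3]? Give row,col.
lane 7: gr=1 (7/4), th=3 (7%4)
i=3: r=1+8=9, c=3*2+1=7

9,7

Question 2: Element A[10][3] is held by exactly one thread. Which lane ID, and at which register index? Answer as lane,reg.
r: 10->gid=2,r8=1  c: 3->tid=1,i&1=1
L=2*4+1=9  i=1*2+1=3

9,3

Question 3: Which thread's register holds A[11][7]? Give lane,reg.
15,3

r: 11->gid=3,r8=1  c: 7->tid=3,i&1=1
L=3*4+3=15  i=1*2+1=3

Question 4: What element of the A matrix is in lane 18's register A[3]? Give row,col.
lane 18->18/4=4, 18 mod 4=2
i=3  r:4+8->12  c:2·2+1->5

12,5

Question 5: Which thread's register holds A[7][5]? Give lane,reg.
r:7=>grp=7,rB=0  c:5=>tig=2,lo=1
L=7*4+2=30  i=0*2+1=1

30,1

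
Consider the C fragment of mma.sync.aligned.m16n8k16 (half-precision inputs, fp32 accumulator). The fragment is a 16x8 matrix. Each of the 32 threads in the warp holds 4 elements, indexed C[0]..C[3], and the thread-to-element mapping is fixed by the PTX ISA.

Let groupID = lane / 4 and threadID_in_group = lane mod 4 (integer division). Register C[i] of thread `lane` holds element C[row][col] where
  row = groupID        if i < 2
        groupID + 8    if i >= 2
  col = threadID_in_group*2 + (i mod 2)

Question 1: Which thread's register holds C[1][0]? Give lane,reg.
4,0

r=1->g=1,rb=0  c=0->t=0,b0=0
L=1*4+0=4  i=0*2+0=0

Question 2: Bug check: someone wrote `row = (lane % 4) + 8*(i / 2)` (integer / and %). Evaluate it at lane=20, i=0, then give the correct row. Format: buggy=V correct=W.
buggy=0 correct=5

`(lane % 4) + 8*(i / 2)`[20,0]→0
20: G=5,T=0
[0] (5+0,0*2+0) = (5,0)
row: 0 vs 5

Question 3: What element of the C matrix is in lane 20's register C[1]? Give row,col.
5,1

L=20->g=20>>2=5, t=20&3=0
[1]->row 5+0=5  col 0·2+1=1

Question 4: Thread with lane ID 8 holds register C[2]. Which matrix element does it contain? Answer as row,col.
lane 8: gr=2 (8/4), th=0 (8%4)
i=2: r=2+8=10, c=0*2+0=0

10,0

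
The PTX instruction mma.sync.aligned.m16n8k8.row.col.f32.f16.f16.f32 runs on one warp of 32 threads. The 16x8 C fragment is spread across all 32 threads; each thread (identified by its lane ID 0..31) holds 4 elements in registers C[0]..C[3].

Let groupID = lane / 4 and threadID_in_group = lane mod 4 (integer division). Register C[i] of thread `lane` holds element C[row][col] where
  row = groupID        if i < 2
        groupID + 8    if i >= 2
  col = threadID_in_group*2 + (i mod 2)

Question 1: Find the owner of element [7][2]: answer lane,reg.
r=7⇒gr=7,Rb=0  c=2⇒th=1,odd=0
L=7*4+1=29  i=0*2+0=0

29,0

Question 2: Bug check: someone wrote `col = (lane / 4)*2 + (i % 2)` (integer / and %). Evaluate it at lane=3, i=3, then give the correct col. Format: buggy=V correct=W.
buggy=1 correct=7

`(lane / 4)*2 + (i % 2)`[3,3]->1
lane 3->3/4=0, 3 mod 4=3
i=3  r:0+8->8  c:2·3+1->7
col: 1 vs 7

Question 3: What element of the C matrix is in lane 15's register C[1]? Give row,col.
L=15=>grp=15>>2=3, tig=15&3=3
[1]=>row 3+0=3  col 3·2+1=7

3,7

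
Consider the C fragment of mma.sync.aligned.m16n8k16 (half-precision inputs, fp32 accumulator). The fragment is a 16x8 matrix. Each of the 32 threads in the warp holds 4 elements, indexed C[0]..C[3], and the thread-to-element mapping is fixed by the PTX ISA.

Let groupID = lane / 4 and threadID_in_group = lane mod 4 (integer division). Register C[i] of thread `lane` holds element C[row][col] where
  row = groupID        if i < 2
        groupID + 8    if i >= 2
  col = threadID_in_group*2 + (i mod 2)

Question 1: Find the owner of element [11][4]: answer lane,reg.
14,2

r=11->g=3,rb=1  c=4->t=2,b0=0
L=3*4+2=14  i=1*2+0=2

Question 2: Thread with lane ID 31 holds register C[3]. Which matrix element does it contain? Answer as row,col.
15,7

L=31->gid=31>>2=7, tid=31&3=3
[3]->row 7+8=15  col 3·2+1=7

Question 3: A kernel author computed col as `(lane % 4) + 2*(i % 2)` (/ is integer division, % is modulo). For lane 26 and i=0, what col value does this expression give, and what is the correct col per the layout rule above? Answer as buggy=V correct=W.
`(lane % 4) + 2*(i % 2)`[26,0]->2
lane 26: g=6 (26/4), t=2 (26%4)
i=0: r=6+0=6, c=2*2+0=4
col: 2 vs 4

buggy=2 correct=4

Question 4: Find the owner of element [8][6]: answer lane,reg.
3,2

r=8->g=0,rb=1  c=6->t=3,b0=0
L=0*4+3=3  i=1*2+0=2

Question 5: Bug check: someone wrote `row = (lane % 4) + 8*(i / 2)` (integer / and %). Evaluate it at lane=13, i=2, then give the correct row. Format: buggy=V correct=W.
`(lane % 4) + 8*(i / 2)`[13,2]→9
13: G=3,T=1
[2] (3+8,1*2+0) = (11,2)
row: 9 vs 11

buggy=9 correct=11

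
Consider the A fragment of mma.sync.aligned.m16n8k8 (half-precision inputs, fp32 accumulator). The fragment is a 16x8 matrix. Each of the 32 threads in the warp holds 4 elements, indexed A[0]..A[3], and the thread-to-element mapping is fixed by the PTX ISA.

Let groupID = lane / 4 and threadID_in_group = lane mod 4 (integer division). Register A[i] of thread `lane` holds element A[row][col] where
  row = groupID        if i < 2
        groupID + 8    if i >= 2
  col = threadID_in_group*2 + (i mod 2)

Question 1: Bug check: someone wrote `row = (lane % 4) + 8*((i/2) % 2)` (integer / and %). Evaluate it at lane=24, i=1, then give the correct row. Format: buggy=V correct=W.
buggy=0 correct=6

`(lane % 4) + 8*((i/2) % 2)`[24,1]->0
24: gid=6,tid=0
[1] (6+0,0*2+1) = (6,1)
row: 0 vs 6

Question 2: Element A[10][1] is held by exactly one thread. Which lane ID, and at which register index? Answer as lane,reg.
8,3

r: 10->gid=2,r8=1  c: 1->tid=0,i&1=1
L=2*4+0=8  i=1*2+1=3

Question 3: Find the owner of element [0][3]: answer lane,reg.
r=0→G=0,rhi=0  c=3→T=1,p=1
L=0*4+1=1  i=0*2+1=1

1,1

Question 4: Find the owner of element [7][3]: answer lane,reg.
r=7->g=7,rb=0  c=3->t=1,b0=1
L=7*4+1=29  i=0*2+1=1

29,1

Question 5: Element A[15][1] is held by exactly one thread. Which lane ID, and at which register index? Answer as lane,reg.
28,3

r: 15->gid=7,r8=1  c: 1->tid=0,i&1=1
L=7*4+0=28  i=1*2+1=3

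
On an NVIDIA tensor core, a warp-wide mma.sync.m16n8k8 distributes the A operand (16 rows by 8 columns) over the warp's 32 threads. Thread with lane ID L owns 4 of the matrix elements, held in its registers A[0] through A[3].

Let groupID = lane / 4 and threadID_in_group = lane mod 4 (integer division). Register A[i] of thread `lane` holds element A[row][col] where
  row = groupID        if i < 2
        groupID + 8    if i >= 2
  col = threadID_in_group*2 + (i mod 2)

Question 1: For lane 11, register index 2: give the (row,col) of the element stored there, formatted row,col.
lane 11->11/4=2, 11 mod 4=3
i=2  r:2+8->10  c:2·3+0->6

10,6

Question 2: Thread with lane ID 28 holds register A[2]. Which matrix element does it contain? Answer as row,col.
lane 28: g=7 (28/4), t=0 (28%4)
i=2: r=7+8=15, c=0*2+0=0

15,0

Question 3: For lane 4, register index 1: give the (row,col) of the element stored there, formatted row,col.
lane 4: g=1 (4/4), t=0 (4%4)
i=1: r=1+0=1, c=0*2+1=1

1,1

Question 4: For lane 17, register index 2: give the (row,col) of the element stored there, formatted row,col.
L=17->g=17>>2=4, t=17&3=1
[2]->row 4+8=12  col 1·2+0=2

12,2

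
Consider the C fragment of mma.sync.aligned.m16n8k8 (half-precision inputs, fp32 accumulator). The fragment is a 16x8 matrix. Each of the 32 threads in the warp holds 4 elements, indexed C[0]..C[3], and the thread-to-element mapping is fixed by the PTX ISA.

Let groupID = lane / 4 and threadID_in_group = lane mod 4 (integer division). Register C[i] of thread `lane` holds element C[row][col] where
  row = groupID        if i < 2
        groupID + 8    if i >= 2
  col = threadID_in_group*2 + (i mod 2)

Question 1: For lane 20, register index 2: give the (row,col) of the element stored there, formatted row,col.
lane 20: g=5 (20/4), t=0 (20%4)
i=2: r=5+8=13, c=0*2+0=0

13,0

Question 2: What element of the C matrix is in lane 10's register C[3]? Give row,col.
10,5

lane 10: gr=2 (10/4), th=2 (10%4)
i=3: r=2+8=10, c=2*2+1=5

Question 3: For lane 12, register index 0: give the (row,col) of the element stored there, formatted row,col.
L=12->gid=12>>2=3, tid=12&3=0
[0]->row 3+0=3  col 0·2+0=0

3,0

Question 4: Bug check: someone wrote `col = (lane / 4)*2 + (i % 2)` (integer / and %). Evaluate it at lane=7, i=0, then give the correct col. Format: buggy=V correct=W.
buggy=2 correct=6

`(lane / 4)*2 + (i % 2)`[7,0]→2
lane 7→7/4=1, 7 mod 4=3
i=0  r:1+0→1  c:2·3+0→6
col: 2 vs 6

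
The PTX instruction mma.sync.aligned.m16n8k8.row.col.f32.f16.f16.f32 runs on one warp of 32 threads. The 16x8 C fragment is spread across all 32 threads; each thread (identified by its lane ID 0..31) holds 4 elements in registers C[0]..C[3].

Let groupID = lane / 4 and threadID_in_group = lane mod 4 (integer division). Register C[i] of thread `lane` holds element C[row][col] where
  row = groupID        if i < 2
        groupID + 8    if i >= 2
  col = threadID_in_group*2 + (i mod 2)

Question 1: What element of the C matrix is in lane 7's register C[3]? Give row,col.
L=7→G=7>>2=1, T=7&3=3
[3]→row 1+8=9  col 3·2+1=7

9,7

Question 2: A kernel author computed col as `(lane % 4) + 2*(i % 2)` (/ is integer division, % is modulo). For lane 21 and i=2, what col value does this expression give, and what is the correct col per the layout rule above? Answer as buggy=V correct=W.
buggy=1 correct=2

`(lane % 4) + 2*(i % 2)`[21,2]→1
L=21→G=21>>2=5, T=21&3=1
[2]→row 5+8=13  col 1·2+0=2
col: 1 vs 2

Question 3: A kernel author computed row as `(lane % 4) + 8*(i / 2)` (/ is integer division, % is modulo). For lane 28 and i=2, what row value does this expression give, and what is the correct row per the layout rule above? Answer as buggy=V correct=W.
buggy=8 correct=15

`(lane % 4) + 8*(i / 2)`[28,2]→8
lane 28→28/4=7, 28 mod 4=0
i=2  r:7+8→15  c:2·0+0→0
row: 8 vs 15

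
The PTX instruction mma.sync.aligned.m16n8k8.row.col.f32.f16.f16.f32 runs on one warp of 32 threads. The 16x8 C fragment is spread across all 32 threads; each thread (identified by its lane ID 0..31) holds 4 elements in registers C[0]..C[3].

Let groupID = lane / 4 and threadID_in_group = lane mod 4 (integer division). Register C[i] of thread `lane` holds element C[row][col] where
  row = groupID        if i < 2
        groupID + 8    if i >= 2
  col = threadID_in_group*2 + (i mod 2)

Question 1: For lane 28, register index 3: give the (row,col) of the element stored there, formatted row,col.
15,1

lane 28⇒28/4=7, 28 mod 4=0
i=3  r:7+8⇒15  c:2·0+1⇒1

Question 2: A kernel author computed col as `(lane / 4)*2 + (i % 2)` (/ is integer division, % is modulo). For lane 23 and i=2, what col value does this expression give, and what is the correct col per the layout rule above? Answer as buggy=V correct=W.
`(lane / 4)*2 + (i % 2)`[23,2]⇒10
lane 23⇒23/4=5, 23 mod 4=3
i=2  r:5+8⇒13  c:2·3+0⇒6
col: 10 vs 6

buggy=10 correct=6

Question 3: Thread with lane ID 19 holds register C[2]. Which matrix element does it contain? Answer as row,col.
12,6

19: grp=4,tig=3
[2] (4+8,3*2+0) = (12,6)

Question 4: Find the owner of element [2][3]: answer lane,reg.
r=2→G=2,rhi=0  c=3→T=1,p=1
L=2*4+1=9  i=0*2+1=1

9,1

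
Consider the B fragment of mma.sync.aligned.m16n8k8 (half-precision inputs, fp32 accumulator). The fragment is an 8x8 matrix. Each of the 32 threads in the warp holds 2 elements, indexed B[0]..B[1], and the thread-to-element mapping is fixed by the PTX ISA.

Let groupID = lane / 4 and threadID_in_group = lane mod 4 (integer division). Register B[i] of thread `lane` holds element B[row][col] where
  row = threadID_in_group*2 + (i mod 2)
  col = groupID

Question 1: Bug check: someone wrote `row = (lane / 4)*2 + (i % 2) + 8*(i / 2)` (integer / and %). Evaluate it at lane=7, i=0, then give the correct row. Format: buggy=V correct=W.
buggy=2 correct=6

`(lane / 4)*2 + (i % 2) + 8*(i / 2)`[7,0]->2
7: g=1,t=3
[0] (3*2+0,1) = (6,1)
row: 2 vs 6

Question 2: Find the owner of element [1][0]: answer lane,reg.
c:0=>grp=0  r:1=>tig=0,lo=1
L=0*4+0=0  i=1=1

0,1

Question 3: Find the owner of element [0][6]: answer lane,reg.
c=6->g=6  r=0->t=0,b0=0
L=6*4+0=24  i=0=0

24,0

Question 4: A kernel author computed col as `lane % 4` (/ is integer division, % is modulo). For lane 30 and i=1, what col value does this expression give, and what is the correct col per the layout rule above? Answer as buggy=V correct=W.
`lane % 4`[30,1]=>2
L=30=>grp=30>>2=7, tig=30&3=2
[1]=>row 2·2+1=5  col grp=7
col: 2 vs 7

buggy=2 correct=7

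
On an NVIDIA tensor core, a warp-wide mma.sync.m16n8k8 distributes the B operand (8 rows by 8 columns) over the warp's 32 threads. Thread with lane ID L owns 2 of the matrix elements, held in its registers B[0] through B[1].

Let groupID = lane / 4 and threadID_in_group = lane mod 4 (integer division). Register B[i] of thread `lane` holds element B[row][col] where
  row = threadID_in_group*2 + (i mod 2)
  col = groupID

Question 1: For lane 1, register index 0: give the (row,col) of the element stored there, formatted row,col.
2,0

lane 1: gr=0 (1/4), th=1 (1%4)
i=0: r=1*2+0=2, c=gr=0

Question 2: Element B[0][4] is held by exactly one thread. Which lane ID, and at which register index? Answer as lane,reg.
16,0

c:4=>grp=4  r:0=>tig=0,lo=0
L=4*4+0=16  i=0=0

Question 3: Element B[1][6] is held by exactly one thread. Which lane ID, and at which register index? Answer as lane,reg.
c=6→G=6  r=1→T=0,p=1
L=6*4+0=24  i=1=1

24,1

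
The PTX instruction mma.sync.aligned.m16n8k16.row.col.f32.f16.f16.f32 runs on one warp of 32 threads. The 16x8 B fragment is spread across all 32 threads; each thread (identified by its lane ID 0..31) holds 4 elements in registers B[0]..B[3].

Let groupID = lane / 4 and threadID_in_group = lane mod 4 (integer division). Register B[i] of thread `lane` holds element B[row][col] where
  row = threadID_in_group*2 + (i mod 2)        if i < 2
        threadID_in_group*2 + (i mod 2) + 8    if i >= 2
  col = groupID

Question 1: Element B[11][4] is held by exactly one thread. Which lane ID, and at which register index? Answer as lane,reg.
17,3

c:4=>grp=4  r:11=>rB=1,tig=1,lo=1
L=4*4+1=17  i=1*2+1=3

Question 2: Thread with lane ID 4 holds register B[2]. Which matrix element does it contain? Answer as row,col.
lane 4->4/4=1, 4 mod 4=0
i=2  r:2·0+0+8->8  c:1

8,1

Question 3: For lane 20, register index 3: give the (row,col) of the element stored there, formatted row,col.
lane 20: G=5 (20/4), T=0 (20%4)
i=3: r=0*2+1+8=9, c=G=5

9,5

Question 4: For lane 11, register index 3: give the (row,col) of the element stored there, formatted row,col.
15,2

lane 11->11/4=2, 11 mod 4=3
i=3  r:2·3+1+8->15  c:2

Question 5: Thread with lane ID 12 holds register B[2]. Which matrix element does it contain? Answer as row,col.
8,3

L=12=>grp=12>>2=3, tig=12&3=0
[2]=>row 0·2+0+8=8  col grp=3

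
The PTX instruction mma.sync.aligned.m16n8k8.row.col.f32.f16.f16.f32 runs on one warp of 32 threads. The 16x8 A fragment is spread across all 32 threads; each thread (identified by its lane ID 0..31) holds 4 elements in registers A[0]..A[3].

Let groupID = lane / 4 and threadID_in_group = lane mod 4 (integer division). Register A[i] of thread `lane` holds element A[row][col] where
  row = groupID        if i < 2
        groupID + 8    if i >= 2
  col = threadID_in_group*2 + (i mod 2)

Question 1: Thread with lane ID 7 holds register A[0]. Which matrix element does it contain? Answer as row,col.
1,6

lane 7: grp=1 (7/4), tig=3 (7%4)
i=0: r=1+0=1, c=3*2+0=6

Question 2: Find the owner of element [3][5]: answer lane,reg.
14,1

r:3=>grp=3,rB=0  c:5=>tig=2,lo=1
L=3*4+2=14  i=0*2+1=1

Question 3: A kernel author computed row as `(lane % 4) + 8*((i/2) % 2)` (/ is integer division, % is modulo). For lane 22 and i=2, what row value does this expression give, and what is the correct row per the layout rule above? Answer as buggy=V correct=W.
buggy=10 correct=13

`(lane % 4) + 8*((i/2) % 2)`[22,2]->10
22: gid=5,tid=2
[2] (5+8,2*2+0) = (13,4)
row: 10 vs 13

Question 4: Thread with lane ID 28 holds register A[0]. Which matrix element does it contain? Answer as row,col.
L=28⇒gr=28>>2=7, th=28&3=0
[0]⇒row 7+0=7  col 0·2+0=0

7,0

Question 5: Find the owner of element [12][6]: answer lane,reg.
r=12→G=4,rhi=1  c=6→T=3,p=0
L=4*4+3=19  i=1*2+0=2

19,2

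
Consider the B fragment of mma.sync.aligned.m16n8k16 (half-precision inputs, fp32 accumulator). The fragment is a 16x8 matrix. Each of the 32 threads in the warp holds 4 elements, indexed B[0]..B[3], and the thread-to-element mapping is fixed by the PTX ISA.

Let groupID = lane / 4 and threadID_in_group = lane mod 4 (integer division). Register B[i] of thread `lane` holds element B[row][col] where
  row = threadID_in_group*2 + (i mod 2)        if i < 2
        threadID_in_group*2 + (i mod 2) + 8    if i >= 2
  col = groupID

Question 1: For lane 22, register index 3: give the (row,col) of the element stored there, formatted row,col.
13,5

L=22=>grp=22>>2=5, tig=22&3=2
[3]=>row 2·2+1+8=13  col grp=5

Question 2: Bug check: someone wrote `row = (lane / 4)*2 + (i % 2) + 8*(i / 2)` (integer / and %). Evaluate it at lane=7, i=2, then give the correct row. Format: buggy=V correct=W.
buggy=10 correct=14

`(lane / 4)*2 + (i % 2) + 8*(i / 2)`[7,2]=>10
lane 7: grp=1 (7/4), tig=3 (7%4)
i=2: r=3*2+0+8=14, c=grp=1
row: 10 vs 14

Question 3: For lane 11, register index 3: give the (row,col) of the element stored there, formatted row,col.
15,2

L=11=>grp=11>>2=2, tig=11&3=3
[3]=>row 3·2+1+8=15  col grp=2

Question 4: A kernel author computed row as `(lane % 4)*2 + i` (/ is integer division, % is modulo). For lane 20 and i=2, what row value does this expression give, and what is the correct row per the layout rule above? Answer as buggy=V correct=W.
`(lane % 4)*2 + i`[20,2]→2
lane 20: G=5 (20/4), T=0 (20%4)
i=2: r=0*2+0+8=8, c=G=5
row: 2 vs 8

buggy=2 correct=8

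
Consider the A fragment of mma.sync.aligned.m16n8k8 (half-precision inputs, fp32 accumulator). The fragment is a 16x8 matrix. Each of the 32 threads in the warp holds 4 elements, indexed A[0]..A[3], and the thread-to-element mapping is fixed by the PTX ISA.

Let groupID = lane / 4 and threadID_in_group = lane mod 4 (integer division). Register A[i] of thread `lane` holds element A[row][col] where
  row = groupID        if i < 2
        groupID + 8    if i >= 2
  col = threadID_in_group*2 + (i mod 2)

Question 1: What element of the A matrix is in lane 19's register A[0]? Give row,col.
4,6

lane 19⇒19/4=4, 19 mod 4=3
i=0  r:4+0⇒4  c:2·3+0⇒6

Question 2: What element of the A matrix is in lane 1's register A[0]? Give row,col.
1: gid=0,tid=1
[0] (0+0,1*2+0) = (0,2)

0,2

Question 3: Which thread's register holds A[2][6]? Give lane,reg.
r=2→G=2,rhi=0  c=6→T=3,p=0
L=2*4+3=11  i=0*2+0=0

11,0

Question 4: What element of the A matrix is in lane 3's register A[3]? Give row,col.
8,7

3: gid=0,tid=3
[3] (0+8,3*2+1) = (8,7)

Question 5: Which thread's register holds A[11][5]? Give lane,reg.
14,3

r=11→G=3,rhi=1  c=5→T=2,p=1
L=3*4+2=14  i=1*2+1=3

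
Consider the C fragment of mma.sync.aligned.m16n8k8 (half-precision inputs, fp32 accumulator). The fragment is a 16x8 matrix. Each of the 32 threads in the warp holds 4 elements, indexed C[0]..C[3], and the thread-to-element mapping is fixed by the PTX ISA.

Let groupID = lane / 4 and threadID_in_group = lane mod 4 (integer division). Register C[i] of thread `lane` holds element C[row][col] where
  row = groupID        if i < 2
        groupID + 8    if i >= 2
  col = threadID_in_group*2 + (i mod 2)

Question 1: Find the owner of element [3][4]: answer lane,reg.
r: 3->gid=3,r8=0  c: 4->tid=2,i&1=0
L=3*4+2=14  i=0*2+0=0

14,0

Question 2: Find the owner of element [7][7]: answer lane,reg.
r: 7->gid=7,r8=0  c: 7->tid=3,i&1=1
L=7*4+3=31  i=0*2+1=1

31,1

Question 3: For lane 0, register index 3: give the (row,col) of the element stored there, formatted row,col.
8,1

0: gr=0,th=0
[3] (0+8,0*2+1) = (8,1)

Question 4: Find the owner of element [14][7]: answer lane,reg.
27,3

r=14⇒gr=6,Rb=1  c=7⇒th=3,odd=1
L=6*4+3=27  i=1*2+1=3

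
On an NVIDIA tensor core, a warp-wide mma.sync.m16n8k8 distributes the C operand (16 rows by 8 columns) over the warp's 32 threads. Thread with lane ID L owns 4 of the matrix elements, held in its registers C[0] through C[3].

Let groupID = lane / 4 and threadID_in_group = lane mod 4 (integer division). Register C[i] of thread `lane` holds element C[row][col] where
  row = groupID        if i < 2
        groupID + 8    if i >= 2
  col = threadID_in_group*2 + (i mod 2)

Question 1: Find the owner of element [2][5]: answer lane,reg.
r=2→G=2,rhi=0  c=5→T=2,p=1
L=2*4+2=10  i=0*2+1=1

10,1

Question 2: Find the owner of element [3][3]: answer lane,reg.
13,1

r:3=>grp=3,rB=0  c:3=>tig=1,lo=1
L=3*4+1=13  i=0*2+1=1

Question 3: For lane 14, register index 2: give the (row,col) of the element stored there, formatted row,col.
11,4

lane 14: gid=3 (14/4), tid=2 (14%4)
i=2: r=3+8=11, c=2*2+0=4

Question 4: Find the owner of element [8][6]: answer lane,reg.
r=8->g=0,rb=1  c=6->t=3,b0=0
L=0*4+3=3  i=1*2+0=2

3,2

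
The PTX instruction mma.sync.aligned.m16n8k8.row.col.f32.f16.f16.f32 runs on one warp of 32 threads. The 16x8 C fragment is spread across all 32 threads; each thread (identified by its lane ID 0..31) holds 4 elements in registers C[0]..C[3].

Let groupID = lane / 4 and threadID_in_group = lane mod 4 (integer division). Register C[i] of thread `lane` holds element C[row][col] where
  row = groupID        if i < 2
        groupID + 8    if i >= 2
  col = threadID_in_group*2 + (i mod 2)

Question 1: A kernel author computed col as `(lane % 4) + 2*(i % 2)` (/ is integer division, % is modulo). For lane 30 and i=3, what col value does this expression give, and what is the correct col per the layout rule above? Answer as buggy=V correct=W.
buggy=4 correct=5

`(lane % 4) + 2*(i % 2)`[30,3]->4
lane 30: gid=7 (30/4), tid=2 (30%4)
i=3: r=7+8=15, c=2*2+1=5
col: 4 vs 5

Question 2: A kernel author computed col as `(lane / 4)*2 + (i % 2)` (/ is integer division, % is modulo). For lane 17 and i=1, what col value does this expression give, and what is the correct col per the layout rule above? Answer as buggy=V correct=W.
`(lane / 4)*2 + (i % 2)`[17,1]=>9
lane 17=>17/4=4, 17 mod 4=1
i=1  r:4+0=>4  c:2·1+1=>3
col: 9 vs 3

buggy=9 correct=3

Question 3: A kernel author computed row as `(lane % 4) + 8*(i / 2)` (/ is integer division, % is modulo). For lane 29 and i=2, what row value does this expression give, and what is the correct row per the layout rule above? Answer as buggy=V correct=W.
`(lane % 4) + 8*(i / 2)`[29,2]→9
lane 29→29/4=7, 29 mod 4=1
i=2  r:7+8→15  c:2·1+0→2
row: 9 vs 15

buggy=9 correct=15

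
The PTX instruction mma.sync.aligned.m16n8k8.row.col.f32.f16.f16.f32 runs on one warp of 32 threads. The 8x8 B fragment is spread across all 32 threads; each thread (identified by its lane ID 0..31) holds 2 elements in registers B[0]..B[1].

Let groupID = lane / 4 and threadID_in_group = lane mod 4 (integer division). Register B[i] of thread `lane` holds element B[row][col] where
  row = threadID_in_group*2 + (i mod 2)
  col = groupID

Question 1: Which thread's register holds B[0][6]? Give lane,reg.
c:6=>grp=6  r:0=>tig=0,lo=0
L=6*4+0=24  i=0=0

24,0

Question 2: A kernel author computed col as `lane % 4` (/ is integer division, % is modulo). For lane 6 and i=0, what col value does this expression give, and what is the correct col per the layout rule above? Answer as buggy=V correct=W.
`lane % 4`[6,0]->2
L=6->g=6>>2=1, t=6&3=2
[0]->row 2·2+0=4  col g=1
col: 2 vs 1

buggy=2 correct=1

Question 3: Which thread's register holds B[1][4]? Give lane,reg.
16,1

c=4->g=4  r=1->t=0,b0=1
L=4*4+0=16  i=1=1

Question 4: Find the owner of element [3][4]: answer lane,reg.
17,1

c=4⇒gr=4  r=3⇒th=1,odd=1
L=4*4+1=17  i=1=1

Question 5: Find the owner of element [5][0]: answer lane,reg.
2,1

c=0->g=0  r=5->t=2,b0=1
L=0*4+2=2  i=1=1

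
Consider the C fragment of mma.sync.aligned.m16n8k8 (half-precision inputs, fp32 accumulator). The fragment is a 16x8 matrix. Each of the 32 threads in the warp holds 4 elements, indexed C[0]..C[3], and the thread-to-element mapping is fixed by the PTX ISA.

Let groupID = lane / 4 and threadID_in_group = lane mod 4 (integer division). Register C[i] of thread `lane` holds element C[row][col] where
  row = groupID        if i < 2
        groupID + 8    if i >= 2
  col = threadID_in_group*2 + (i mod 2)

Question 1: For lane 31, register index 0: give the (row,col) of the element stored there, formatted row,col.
7,6

31: g=7,t=3
[0] (7+0,3*2+0) = (7,6)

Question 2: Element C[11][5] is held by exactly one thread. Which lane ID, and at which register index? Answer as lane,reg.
14,3

r=11⇒gr=3,Rb=1  c=5⇒th=2,odd=1
L=3*4+2=14  i=1*2+1=3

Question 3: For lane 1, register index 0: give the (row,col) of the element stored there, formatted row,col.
1: gr=0,th=1
[0] (0+0,1*2+0) = (0,2)

0,2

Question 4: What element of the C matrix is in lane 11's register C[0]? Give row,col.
lane 11: gr=2 (11/4), th=3 (11%4)
i=0: r=2+0=2, c=3*2+0=6

2,6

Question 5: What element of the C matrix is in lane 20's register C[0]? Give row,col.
5,0

lane 20: gr=5 (20/4), th=0 (20%4)
i=0: r=5+0=5, c=0*2+0=0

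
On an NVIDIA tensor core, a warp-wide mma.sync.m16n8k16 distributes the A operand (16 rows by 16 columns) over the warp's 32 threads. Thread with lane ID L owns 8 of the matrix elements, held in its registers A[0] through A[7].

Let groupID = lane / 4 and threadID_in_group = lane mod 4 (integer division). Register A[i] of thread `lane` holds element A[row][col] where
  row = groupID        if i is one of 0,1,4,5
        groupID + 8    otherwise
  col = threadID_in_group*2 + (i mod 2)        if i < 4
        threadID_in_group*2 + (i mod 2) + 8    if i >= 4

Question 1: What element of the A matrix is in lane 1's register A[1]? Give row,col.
0,3

lane 1: g=0 (1/4), t=1 (1%4)
i=1: r=0+0=0, c=1*2+1+0=3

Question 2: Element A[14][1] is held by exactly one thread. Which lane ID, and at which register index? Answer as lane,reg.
r=14->g=6,rb=1  c=1->cb=0,t=0,b0=1
L=6*4+0=24  i=0*4+1*2+1=3

24,3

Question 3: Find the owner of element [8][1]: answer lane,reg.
r=8→G=0,rhi=1  c=1→chi=0,T=0,p=1
L=0*4+0=0  i=0*4+1*2+1=3

0,3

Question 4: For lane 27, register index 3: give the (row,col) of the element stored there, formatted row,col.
lane 27: gid=6 (27/4), tid=3 (27%4)
i=3: r=6+8=14, c=3*2+1+0=7

14,7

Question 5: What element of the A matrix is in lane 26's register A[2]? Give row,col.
L=26->g=26>>2=6, t=26&3=2
[2]->row 6+8=14  col 2·2+0+0=4

14,4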